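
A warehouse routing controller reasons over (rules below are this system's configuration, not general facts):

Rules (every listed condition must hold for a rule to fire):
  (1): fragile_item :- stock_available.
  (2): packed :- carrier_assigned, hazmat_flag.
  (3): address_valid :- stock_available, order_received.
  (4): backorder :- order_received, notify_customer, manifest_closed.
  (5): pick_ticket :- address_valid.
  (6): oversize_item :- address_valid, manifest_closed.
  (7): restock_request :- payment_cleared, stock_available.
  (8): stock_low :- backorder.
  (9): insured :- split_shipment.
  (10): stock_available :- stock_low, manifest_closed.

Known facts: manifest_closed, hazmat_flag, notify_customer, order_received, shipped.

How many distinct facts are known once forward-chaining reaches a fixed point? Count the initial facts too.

12

Round 1: (4) [backorder :- order_received, notify_customer, manifest_closed.]. New: backorder.
Round 2: (8) [stock_low :- backorder.]. New: stock_low.
Round 3: (10) [stock_available :- stock_low, manifest_closed.]. New: stock_available.
Round 4: (1) [fragile_item :- stock_available.]; (3) [address_valid :- stock_available, order_received.]. New: fragile_item, address_valid.
Round 5: (5) [pick_ticket :- address_valid.]; (6) [oversize_item :- address_valid, manifest_closed.]. New: pick_ticket, oversize_item.
Closure: {address_valid, backorder, fragile_item, hazmat_flag, manifest_closed, notify_customer, order_received, oversize_item, pick_ticket, shipped, stock_available, stock_low} — 12 facts.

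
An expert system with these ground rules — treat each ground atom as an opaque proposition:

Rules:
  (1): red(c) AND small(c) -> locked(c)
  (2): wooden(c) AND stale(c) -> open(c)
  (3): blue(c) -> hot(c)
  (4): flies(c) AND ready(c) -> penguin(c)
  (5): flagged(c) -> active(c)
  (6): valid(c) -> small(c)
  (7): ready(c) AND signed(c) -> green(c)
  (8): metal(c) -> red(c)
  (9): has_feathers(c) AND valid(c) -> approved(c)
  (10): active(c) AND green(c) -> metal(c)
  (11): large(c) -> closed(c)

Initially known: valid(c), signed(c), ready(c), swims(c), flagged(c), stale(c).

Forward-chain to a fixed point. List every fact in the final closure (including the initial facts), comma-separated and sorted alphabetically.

[1] (5) [flagged(c) -> active(c)]; (6) [valid(c) -> small(c)]; (7) [ready(c) AND signed(c) -> green(c)]. ⇒ new: active(c), small(c), green(c).
[2] (10) [active(c) AND green(c) -> metal(c)]. ⇒ new: metal(c).
[3] (8) [metal(c) -> red(c)]. ⇒ new: red(c).
[4] (1) [red(c) AND small(c) -> locked(c)]. ⇒ new: locked(c).

active(c), flagged(c), green(c), locked(c), metal(c), ready(c), red(c), signed(c), small(c), stale(c), swims(c), valid(c)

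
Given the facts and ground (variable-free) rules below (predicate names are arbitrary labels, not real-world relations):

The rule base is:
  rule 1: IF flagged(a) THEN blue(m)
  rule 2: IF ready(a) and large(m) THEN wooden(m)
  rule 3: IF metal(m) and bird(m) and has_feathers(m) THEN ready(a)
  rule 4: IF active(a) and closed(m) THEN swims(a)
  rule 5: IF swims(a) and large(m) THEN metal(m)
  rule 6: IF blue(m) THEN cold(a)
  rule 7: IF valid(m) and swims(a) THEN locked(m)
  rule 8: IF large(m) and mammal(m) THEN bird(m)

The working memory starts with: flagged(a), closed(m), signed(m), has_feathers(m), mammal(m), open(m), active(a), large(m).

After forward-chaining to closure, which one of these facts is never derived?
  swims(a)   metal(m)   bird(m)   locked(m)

Round 1 — rule 1, rule 4, rule 8, derive blue(m), swims(a), bird(m).
Round 2 — rule 5, rule 6, derive metal(m), cold(a).
Round 3 — rule 3, derive ready(a).
Round 4 — rule 2, derive wooden(m).
Derived: swims(a) (round 1), bird(m) (round 1), metal(m) (round 2). locked(m) never appears in any round.

locked(m)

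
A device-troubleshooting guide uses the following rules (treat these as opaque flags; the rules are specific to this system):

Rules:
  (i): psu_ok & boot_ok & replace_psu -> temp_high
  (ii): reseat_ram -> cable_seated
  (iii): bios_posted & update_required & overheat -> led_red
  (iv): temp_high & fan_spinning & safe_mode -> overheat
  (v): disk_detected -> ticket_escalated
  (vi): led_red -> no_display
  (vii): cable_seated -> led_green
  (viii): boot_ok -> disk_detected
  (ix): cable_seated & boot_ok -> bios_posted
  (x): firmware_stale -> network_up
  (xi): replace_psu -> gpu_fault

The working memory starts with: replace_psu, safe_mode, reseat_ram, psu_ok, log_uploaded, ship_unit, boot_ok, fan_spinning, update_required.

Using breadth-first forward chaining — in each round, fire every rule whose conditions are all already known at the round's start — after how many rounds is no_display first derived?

4

Round 1 — (i), (ii), (viii), (xi), derive temp_high, cable_seated, disk_detected, gpu_fault.
Round 2 — (iv), (v), (vii), (ix), derive overheat, ticket_escalated, led_green, bios_posted.
Round 3 — (iii), derive led_red.
Round 4 — (vi), derive no_display.
no_display first appears in round 4.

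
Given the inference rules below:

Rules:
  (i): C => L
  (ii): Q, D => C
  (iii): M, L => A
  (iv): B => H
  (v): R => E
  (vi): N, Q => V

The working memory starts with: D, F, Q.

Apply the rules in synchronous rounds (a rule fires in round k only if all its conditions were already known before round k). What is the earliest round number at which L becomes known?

[1] (ii) [Q, D => C]. ⇒ new: C.
[2] (i) [C => L]. ⇒ new: L.
L first appears in round 2.

2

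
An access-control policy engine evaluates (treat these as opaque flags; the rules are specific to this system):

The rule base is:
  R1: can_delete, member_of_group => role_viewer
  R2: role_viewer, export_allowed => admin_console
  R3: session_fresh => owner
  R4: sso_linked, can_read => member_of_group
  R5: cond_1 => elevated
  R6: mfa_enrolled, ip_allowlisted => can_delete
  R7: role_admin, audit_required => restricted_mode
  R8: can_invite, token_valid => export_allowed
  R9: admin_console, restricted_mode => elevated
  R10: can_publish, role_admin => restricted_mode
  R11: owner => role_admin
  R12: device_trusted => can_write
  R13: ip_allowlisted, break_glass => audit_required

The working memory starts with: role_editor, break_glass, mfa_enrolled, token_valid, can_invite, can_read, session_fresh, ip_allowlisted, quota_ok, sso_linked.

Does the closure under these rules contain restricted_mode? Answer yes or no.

Round 1: R3 [session_fresh => owner]; R4 [sso_linked, can_read => member_of_group]; R6 [mfa_enrolled, ip_allowlisted => can_delete]; R8 [can_invite, token_valid => export_allowed]; R13 [ip_allowlisted, break_glass => audit_required]. New: owner, member_of_group, can_delete, export_allowed, audit_required.
Round 2: R1 [can_delete, member_of_group => role_viewer]; R11 [owner => role_admin]. New: role_viewer, role_admin.
Round 3: R2 [role_viewer, export_allowed => admin_console]; R7 [role_admin, audit_required => restricted_mode]. New: admin_console, restricted_mode.
Round 4: R9 [admin_console, restricted_mode => elevated]. New: elevated.
restricted_mode appears in round 3, so it is derivable.

yes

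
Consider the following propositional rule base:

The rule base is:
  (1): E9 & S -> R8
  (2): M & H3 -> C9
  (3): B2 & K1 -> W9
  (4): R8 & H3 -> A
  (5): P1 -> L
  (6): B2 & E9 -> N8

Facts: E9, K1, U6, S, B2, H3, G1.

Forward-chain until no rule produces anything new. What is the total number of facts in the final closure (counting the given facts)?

11

[1] (1) [E9 & S -> R8]; (3) [B2 & K1 -> W9]; (6) [B2 & E9 -> N8]. ⇒ new: R8, W9, N8.
[2] (4) [R8 & H3 -> A]. ⇒ new: A.
Closure: {A, B2, E9, G1, H3, K1, N8, R8, S, U6, W9} — 11 facts.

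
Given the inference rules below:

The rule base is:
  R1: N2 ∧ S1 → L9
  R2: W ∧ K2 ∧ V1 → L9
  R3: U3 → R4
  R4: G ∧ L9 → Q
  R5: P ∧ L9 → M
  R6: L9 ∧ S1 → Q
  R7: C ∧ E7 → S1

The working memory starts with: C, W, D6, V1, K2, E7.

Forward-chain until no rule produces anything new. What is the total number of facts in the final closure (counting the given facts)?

9

Round 1: R2 [W ∧ K2 ∧ V1 → L9]; R7 [C ∧ E7 → S1]. New: L9, S1.
Round 2: R6 [L9 ∧ S1 → Q]. New: Q.
Closure: {C, D6, E7, K2, L9, Q, S1, V1, W} — 9 facts.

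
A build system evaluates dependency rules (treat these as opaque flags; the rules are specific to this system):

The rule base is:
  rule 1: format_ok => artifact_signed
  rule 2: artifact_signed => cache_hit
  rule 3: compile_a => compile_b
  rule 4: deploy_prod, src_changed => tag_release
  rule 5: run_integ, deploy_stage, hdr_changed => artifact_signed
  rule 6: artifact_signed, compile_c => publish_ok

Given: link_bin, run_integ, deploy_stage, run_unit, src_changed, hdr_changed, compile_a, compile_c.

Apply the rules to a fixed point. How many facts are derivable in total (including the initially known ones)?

Round 1: rule 3 [compile_a => compile_b]; rule 5 [run_integ, deploy_stage, hdr_changed => artifact_signed]. Adds compile_b, artifact_signed.
Round 2: rule 2 [artifact_signed => cache_hit]; rule 6 [artifact_signed, compile_c => publish_ok]. Adds cache_hit, publish_ok.
Closure: {artifact_signed, cache_hit, compile_a, compile_b, compile_c, deploy_stage, hdr_changed, link_bin, publish_ok, run_integ, run_unit, src_changed} — 12 facts.

12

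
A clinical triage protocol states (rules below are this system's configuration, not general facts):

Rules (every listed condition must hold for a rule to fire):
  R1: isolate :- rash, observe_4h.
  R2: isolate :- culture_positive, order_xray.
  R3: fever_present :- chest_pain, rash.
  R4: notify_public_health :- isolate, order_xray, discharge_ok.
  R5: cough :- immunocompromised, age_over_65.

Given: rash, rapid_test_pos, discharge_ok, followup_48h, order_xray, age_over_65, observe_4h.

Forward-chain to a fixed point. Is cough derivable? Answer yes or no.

no

Round 1 fires R1, giving isolate.
Round 2 fires R4, giving notify_public_health.
Fixed point reached. cough is concluded only by R5; R5 needs immunocompromised (never derived).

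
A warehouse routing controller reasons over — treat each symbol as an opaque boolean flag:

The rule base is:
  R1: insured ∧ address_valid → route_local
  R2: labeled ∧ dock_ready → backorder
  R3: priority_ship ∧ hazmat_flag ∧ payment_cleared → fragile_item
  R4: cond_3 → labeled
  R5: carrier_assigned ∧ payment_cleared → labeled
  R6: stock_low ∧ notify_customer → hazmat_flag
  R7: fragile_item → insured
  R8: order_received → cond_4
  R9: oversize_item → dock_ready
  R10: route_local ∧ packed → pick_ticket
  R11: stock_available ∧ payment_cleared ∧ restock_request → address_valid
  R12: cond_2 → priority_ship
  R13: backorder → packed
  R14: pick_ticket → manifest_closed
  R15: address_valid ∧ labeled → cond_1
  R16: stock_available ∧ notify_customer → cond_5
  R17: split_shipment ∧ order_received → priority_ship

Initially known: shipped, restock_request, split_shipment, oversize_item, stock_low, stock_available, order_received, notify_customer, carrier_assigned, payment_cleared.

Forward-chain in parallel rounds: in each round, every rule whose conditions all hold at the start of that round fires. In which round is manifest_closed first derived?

6

Round 1 fires R5, R6, R8, R9, R11, R16, R17, giving labeled, hazmat_flag, cond_4, dock_ready, address_valid, cond_5, priority_ship.
Round 2 fires R2, R3, R15, giving backorder, fragile_item, cond_1.
Round 3 fires R7, R13, giving insured, packed.
Round 4 fires R1, giving route_local.
Round 5 fires R10, giving pick_ticket.
Round 6 fires R14, giving manifest_closed.
manifest_closed first appears in round 6.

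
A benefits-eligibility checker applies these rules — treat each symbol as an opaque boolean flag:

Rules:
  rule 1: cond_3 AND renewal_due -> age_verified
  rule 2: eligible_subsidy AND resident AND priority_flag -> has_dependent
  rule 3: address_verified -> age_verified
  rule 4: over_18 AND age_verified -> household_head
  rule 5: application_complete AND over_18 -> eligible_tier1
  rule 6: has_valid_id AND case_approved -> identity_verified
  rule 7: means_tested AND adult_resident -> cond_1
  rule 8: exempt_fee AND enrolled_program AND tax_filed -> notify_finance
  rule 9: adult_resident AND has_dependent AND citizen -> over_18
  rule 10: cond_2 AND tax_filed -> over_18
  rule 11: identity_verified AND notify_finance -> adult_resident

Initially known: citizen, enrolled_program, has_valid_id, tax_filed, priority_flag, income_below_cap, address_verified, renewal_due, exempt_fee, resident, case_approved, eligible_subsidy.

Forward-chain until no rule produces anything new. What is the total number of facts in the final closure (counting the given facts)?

19

Round 1: rule 2 [eligible_subsidy AND resident AND priority_flag -> has_dependent]; rule 3 [address_verified -> age_verified]; rule 6 [has_valid_id AND case_approved -> identity_verified]; rule 8 [exempt_fee AND enrolled_program AND tax_filed -> notify_finance]. New: has_dependent, age_verified, identity_verified, notify_finance.
Round 2: rule 11 [identity_verified AND notify_finance -> adult_resident]. New: adult_resident.
Round 3: rule 9 [adult_resident AND has_dependent AND citizen -> over_18]. New: over_18.
Round 4: rule 4 [over_18 AND age_verified -> household_head]. New: household_head.
Closure: {address_verified, adult_resident, age_verified, case_approved, citizen, eligible_subsidy, enrolled_program, exempt_fee, has_dependent, has_valid_id, household_head, identity_verified, income_below_cap, notify_finance, over_18, priority_flag, renewal_due, resident, tax_filed} — 19 facts.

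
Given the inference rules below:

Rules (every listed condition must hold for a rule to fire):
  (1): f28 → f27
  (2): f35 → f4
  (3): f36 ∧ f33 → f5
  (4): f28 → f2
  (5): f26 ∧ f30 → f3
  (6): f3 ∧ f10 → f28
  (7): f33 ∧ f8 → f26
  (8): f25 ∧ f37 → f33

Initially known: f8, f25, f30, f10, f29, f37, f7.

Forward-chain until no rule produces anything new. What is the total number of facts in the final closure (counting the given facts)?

Round 1 — (8), derive f33.
Round 2 — (7), derive f26.
Round 3 — (5), derive f3.
Round 4 — (6), derive f28.
Round 5 — (1), (4), derive f27, f2.
Closure: {f10, f2, f25, f26, f27, f28, f29, f3, f30, f33, f37, f7, f8} — 13 facts.

13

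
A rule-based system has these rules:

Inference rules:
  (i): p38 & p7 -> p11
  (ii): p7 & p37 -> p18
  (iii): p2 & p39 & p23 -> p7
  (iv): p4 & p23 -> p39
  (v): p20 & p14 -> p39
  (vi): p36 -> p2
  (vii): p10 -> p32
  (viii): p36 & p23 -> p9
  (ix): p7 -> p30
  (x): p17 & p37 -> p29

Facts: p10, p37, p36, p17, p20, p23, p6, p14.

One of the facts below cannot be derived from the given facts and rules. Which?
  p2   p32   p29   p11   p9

[1] (v) [p20 & p14 -> p39]; (vi) [p36 -> p2]; (vii) [p10 -> p32]; (viii) [p36 & p23 -> p9]; (x) [p17 & p37 -> p29]. ⇒ new: p39, p2, p32, p9, p29.
[2] (iii) [p2 & p39 & p23 -> p7]. ⇒ new: p7.
[3] (ii) [p7 & p37 -> p18]; (ix) [p7 -> p30]. ⇒ new: p18, p30.
Derived: p32 (round 1), p2 (round 1), p29 (round 1), p9 (round 1). p11 never appears in any round.

p11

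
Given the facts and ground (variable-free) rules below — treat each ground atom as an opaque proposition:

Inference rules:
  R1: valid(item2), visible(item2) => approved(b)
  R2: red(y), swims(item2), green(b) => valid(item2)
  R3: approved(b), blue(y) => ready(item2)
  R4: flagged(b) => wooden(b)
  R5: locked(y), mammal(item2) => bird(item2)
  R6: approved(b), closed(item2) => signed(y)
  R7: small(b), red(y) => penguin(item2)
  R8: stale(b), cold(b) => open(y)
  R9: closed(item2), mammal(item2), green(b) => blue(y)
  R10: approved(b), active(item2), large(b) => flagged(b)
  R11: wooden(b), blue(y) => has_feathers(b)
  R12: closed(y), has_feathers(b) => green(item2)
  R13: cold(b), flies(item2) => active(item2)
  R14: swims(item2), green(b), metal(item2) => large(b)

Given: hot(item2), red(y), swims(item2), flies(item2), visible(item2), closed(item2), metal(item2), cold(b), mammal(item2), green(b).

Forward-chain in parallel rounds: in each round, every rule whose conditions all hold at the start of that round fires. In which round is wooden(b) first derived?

4

Round 1 — R2, R9, R13, R14, derive valid(item2), blue(y), active(item2), large(b).
Round 2 — R1, derive approved(b).
Round 3 — R3, R6, R10, derive ready(item2), signed(y), flagged(b).
Round 4 — R4, derive wooden(b).
wooden(b) first appears in round 4.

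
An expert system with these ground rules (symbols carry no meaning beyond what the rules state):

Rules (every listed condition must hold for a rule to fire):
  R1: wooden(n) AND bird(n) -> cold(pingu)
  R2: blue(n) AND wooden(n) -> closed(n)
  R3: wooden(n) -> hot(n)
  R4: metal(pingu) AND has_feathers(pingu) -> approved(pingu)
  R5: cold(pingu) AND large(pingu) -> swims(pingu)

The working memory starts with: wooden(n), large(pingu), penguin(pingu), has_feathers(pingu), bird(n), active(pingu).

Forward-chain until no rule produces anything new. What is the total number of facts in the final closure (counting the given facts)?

[1] R1 [wooden(n) AND bird(n) -> cold(pingu)]; R3 [wooden(n) -> hot(n)]. ⇒ new: cold(pingu), hot(n).
[2] R5 [cold(pingu) AND large(pingu) -> swims(pingu)]. ⇒ new: swims(pingu).
Closure: {active(pingu), bird(n), cold(pingu), has_feathers(pingu), hot(n), large(pingu), penguin(pingu), swims(pingu), wooden(n)} — 9 facts.

9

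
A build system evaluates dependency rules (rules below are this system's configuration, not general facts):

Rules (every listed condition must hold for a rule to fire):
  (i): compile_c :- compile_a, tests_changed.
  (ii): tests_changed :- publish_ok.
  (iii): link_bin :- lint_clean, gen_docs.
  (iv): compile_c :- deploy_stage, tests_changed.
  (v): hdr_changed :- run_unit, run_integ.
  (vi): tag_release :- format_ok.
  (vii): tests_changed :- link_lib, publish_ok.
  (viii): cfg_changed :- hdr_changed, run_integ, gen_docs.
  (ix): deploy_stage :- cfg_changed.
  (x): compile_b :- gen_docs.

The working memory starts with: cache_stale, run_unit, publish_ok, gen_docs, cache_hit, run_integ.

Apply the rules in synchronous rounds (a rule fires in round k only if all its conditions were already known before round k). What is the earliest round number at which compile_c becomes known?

4

Round 1 fires (ii), (v), (x), giving tests_changed, hdr_changed, compile_b.
Round 2 fires (viii), giving cfg_changed.
Round 3 fires (ix), giving deploy_stage.
Round 4 fires (iv), giving compile_c.
compile_c first appears in round 4.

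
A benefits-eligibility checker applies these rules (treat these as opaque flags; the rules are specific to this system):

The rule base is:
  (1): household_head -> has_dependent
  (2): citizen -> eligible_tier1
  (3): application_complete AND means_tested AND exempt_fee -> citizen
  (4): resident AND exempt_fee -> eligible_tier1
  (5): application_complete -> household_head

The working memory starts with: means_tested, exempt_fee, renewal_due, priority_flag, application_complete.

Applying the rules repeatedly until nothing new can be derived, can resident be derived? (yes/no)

no

[1] (3) [application_complete AND means_tested AND exempt_fee -> citizen]; (5) [application_complete -> household_head]. ⇒ new: citizen, household_head.
[2] (1) [household_head -> has_dependent]; (2) [citizen -> eligible_tier1]. ⇒ new: has_dependent, eligible_tier1.
Fixed point reached. No rule has resident as a consequent, and it is not given.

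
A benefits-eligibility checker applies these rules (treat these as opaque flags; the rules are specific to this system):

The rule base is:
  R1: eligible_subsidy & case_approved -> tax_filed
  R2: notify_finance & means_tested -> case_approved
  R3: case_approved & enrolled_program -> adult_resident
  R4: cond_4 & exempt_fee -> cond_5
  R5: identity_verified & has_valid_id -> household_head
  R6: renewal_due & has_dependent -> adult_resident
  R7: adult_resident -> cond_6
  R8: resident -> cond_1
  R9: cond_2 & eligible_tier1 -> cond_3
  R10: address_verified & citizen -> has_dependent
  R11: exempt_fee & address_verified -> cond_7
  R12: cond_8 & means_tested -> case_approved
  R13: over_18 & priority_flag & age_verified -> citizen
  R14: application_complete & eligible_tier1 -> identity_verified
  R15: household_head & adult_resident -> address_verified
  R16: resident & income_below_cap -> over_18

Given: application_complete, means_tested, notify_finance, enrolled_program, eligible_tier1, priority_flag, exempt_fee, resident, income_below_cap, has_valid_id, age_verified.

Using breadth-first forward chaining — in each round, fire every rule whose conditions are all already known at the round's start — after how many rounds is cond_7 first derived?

Round 1 — R2, R8, R14, R16, derive case_approved, cond_1, identity_verified, over_18.
Round 2 — R3, R5, R13, derive adult_resident, household_head, citizen.
Round 3 — R7, R15, derive cond_6, address_verified.
Round 4 — R10, R11, derive has_dependent, cond_7.
cond_7 first appears in round 4.

4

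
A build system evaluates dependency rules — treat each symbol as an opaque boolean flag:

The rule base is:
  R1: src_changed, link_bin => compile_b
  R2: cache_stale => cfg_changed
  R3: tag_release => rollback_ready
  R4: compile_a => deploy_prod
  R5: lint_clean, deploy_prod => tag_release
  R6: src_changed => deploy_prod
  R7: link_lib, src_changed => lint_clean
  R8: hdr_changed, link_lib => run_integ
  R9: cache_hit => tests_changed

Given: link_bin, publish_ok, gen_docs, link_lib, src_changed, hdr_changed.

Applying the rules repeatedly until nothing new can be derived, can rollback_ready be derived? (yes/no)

yes

Round 1: R1 [src_changed, link_bin => compile_b]; R6 [src_changed => deploy_prod]; R7 [link_lib, src_changed => lint_clean]; R8 [hdr_changed, link_lib => run_integ]. Adds compile_b, deploy_prod, lint_clean, run_integ.
Round 2: R5 [lint_clean, deploy_prod => tag_release]. Adds tag_release.
Round 3: R3 [tag_release => rollback_ready]. Adds rollback_ready.
rollback_ready appears in round 3, so it is derivable.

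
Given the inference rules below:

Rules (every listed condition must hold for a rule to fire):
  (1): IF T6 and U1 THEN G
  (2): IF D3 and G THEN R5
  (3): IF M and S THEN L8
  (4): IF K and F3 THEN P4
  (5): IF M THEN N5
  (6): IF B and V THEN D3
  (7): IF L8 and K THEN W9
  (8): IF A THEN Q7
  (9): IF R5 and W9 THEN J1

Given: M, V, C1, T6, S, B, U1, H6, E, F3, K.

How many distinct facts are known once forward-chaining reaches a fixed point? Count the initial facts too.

[1] (1) [IF T6 and U1 THEN G]; (3) [IF M and S THEN L8]; (4) [IF K and F3 THEN P4]; (5) [IF M THEN N5]; (6) [IF B and V THEN D3]. ⇒ new: G, L8, P4, N5, D3.
[2] (2) [IF D3 and G THEN R5]; (7) [IF L8 and K THEN W9]. ⇒ new: R5, W9.
[3] (9) [IF R5 and W9 THEN J1]. ⇒ new: J1.
Closure: {B, C1, D3, E, F3, G, H6, J1, K, L8, M, N5, P4, R5, S, T6, U1, V, W9} — 19 facts.

19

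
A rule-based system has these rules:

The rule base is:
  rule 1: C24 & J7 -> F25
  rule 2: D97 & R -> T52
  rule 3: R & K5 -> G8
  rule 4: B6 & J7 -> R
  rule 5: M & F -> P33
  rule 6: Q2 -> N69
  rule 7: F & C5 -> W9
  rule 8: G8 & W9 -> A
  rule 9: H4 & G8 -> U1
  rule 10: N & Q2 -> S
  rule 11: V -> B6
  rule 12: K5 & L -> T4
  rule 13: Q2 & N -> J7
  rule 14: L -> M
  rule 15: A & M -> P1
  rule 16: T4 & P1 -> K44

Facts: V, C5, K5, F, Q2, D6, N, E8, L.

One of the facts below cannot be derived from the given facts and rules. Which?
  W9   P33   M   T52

Round 1 — rule 6, rule 7, rule 10, rule 11, rule 12, rule 13, rule 14, derive N69, W9, S, B6, T4, J7, M.
Round 2 — rule 4, rule 5, derive R, P33.
Round 3 — rule 3, derive G8.
Round 4 — rule 8, derive A.
Round 5 — rule 15, derive P1.
Round 6 — rule 16, derive K44.
Derived: W9 (round 1), M (round 1), P33 (round 2). T52 never appears in any round.

T52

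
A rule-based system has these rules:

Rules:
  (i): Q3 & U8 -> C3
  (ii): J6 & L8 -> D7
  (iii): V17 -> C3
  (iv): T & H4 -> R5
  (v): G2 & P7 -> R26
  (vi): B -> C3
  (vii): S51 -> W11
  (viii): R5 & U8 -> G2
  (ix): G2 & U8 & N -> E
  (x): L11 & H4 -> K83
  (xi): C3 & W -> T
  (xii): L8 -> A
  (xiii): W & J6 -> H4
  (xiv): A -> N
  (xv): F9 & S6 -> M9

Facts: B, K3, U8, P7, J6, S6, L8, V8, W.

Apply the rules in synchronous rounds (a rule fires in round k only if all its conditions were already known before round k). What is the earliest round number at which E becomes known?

5

Round 1: (ii) [J6 & L8 -> D7]; (vi) [B -> C3]; (xii) [L8 -> A]; (xiii) [W & J6 -> H4]. Adds D7, C3, A, H4.
Round 2: (xi) [C3 & W -> T]; (xiv) [A -> N]. Adds T, N.
Round 3: (iv) [T & H4 -> R5]. Adds R5.
Round 4: (viii) [R5 & U8 -> G2]. Adds G2.
Round 5: (v) [G2 & P7 -> R26]; (ix) [G2 & U8 & N -> E]. Adds R26, E.
E first appears in round 5.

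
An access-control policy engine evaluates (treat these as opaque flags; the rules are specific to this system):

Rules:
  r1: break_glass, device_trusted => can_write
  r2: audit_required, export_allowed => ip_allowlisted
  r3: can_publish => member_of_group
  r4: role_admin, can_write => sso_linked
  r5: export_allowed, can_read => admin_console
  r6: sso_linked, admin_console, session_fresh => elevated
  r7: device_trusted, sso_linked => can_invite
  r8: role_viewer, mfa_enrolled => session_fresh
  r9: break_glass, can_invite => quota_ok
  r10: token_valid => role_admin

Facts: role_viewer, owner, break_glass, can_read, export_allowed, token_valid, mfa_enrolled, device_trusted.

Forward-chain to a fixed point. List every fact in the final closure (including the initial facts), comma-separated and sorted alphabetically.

admin_console, break_glass, can_invite, can_read, can_write, device_trusted, elevated, export_allowed, mfa_enrolled, owner, quota_ok, role_admin, role_viewer, session_fresh, sso_linked, token_valid

Round 1: r1 [break_glass, device_trusted => can_write]; r5 [export_allowed, can_read => admin_console]; r8 [role_viewer, mfa_enrolled => session_fresh]; r10 [token_valid => role_admin]. Adds can_write, admin_console, session_fresh, role_admin.
Round 2: r4 [role_admin, can_write => sso_linked]. Adds sso_linked.
Round 3: r6 [sso_linked, admin_console, session_fresh => elevated]; r7 [device_trusted, sso_linked => can_invite]. Adds elevated, can_invite.
Round 4: r9 [break_glass, can_invite => quota_ok]. Adds quota_ok.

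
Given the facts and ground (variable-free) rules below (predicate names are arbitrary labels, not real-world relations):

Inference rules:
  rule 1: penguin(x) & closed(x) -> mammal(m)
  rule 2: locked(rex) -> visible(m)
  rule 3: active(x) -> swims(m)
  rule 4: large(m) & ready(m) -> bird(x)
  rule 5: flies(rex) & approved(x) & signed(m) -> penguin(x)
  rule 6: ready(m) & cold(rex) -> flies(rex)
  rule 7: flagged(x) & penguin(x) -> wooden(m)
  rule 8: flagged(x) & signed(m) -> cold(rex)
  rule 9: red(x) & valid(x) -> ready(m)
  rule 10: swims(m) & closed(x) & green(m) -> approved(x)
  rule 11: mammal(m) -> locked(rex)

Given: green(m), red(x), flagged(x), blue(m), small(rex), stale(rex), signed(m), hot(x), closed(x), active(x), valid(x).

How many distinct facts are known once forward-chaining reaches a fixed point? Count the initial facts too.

21

Round 1 — rule 3, rule 8, rule 9, derive swims(m), cold(rex), ready(m).
Round 2 — rule 6, rule 10, derive flies(rex), approved(x).
Round 3 — rule 5, derive penguin(x).
Round 4 — rule 1, rule 7, derive mammal(m), wooden(m).
Round 5 — rule 11, derive locked(rex).
Round 6 — rule 2, derive visible(m).
Closure: {active(x), approved(x), blue(m), closed(x), cold(rex), flagged(x), flies(rex), green(m), hot(x), locked(rex), mammal(m), penguin(x), ready(m), red(x), signed(m), small(rex), stale(rex), swims(m), valid(x), visible(m), wooden(m)} — 21 facts.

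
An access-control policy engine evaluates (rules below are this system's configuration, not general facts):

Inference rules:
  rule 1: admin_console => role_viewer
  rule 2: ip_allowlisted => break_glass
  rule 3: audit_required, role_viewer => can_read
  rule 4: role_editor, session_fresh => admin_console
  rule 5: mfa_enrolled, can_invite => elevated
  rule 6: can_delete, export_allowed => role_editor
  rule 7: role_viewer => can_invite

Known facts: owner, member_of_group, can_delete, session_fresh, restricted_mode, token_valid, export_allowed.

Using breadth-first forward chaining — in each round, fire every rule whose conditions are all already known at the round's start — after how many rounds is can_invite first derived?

4

[1] rule 6 [can_delete, export_allowed => role_editor]. ⇒ new: role_editor.
[2] rule 4 [role_editor, session_fresh => admin_console]. ⇒ new: admin_console.
[3] rule 1 [admin_console => role_viewer]. ⇒ new: role_viewer.
[4] rule 7 [role_viewer => can_invite]. ⇒ new: can_invite.
can_invite first appears in round 4.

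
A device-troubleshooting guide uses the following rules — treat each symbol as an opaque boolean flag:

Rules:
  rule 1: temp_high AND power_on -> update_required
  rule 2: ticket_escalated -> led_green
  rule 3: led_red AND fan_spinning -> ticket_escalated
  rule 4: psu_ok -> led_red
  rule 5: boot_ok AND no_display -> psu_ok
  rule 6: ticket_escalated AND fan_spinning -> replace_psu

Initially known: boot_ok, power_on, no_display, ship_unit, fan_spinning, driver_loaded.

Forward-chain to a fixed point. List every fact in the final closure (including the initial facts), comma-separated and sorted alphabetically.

boot_ok, driver_loaded, fan_spinning, led_green, led_red, no_display, power_on, psu_ok, replace_psu, ship_unit, ticket_escalated

Round 1: rule 5 [boot_ok AND no_display -> psu_ok]. Adds psu_ok.
Round 2: rule 4 [psu_ok -> led_red]. Adds led_red.
Round 3: rule 3 [led_red AND fan_spinning -> ticket_escalated]. Adds ticket_escalated.
Round 4: rule 2 [ticket_escalated -> led_green]; rule 6 [ticket_escalated AND fan_spinning -> replace_psu]. Adds led_green, replace_psu.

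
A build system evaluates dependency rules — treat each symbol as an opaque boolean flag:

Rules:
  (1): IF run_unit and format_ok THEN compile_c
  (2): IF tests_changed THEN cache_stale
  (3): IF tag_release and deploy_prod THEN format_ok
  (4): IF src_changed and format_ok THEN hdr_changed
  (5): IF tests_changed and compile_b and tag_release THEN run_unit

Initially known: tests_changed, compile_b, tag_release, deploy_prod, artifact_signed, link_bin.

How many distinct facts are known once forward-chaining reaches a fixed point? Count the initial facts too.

[1] (2) [IF tests_changed THEN cache_stale]; (3) [IF tag_release and deploy_prod THEN format_ok]; (5) [IF tests_changed and compile_b and tag_release THEN run_unit]. ⇒ new: cache_stale, format_ok, run_unit.
[2] (1) [IF run_unit and format_ok THEN compile_c]. ⇒ new: compile_c.
Closure: {artifact_signed, cache_stale, compile_b, compile_c, deploy_prod, format_ok, link_bin, run_unit, tag_release, tests_changed} — 10 facts.

10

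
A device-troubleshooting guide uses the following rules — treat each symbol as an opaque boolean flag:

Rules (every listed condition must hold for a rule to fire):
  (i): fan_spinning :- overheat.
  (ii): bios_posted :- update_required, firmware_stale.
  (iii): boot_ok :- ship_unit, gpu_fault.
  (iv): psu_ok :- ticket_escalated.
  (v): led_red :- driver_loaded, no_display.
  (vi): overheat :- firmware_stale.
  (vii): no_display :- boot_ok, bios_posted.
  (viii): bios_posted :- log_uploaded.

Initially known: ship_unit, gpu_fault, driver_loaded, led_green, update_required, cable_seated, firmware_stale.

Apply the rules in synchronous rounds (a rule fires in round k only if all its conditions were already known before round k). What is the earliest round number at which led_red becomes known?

3

Round 1: (ii) [bios_posted :- update_required, firmware_stale.]; (iii) [boot_ok :- ship_unit, gpu_fault.]; (vi) [overheat :- firmware_stale.]. Adds bios_posted, boot_ok, overheat.
Round 2: (i) [fan_spinning :- overheat.]; (vii) [no_display :- boot_ok, bios_posted.]. Adds fan_spinning, no_display.
Round 3: (v) [led_red :- driver_loaded, no_display.]. Adds led_red.
led_red first appears in round 3.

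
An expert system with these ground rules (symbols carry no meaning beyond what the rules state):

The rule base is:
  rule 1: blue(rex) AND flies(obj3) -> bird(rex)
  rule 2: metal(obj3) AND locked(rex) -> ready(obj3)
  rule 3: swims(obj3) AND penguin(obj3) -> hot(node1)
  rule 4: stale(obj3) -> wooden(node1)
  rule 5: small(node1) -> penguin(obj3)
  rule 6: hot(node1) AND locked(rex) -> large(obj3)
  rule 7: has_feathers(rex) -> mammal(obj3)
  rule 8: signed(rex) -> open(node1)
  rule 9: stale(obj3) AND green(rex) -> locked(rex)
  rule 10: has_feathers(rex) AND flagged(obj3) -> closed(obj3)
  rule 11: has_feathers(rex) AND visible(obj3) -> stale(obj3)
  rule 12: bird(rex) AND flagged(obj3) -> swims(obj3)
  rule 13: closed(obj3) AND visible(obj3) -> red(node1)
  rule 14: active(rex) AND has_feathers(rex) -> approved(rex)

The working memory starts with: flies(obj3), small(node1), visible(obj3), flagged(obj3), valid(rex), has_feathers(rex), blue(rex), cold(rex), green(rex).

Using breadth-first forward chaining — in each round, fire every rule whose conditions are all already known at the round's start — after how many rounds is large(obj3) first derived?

Round 1: rule 1 [blue(rex) AND flies(obj3) -> bird(rex)]; rule 5 [small(node1) -> penguin(obj3)]; rule 7 [has_feathers(rex) -> mammal(obj3)]; rule 10 [has_feathers(rex) AND flagged(obj3) -> closed(obj3)]; rule 11 [has_feathers(rex) AND visible(obj3) -> stale(obj3)]. Adds bird(rex), penguin(obj3), mammal(obj3), closed(obj3), stale(obj3).
Round 2: rule 4 [stale(obj3) -> wooden(node1)]; rule 9 [stale(obj3) AND green(rex) -> locked(rex)]; rule 12 [bird(rex) AND flagged(obj3) -> swims(obj3)]; rule 13 [closed(obj3) AND visible(obj3) -> red(node1)]. Adds wooden(node1), locked(rex), swims(obj3), red(node1).
Round 3: rule 3 [swims(obj3) AND penguin(obj3) -> hot(node1)]. Adds hot(node1).
Round 4: rule 6 [hot(node1) AND locked(rex) -> large(obj3)]. Adds large(obj3).
large(obj3) first appears in round 4.

4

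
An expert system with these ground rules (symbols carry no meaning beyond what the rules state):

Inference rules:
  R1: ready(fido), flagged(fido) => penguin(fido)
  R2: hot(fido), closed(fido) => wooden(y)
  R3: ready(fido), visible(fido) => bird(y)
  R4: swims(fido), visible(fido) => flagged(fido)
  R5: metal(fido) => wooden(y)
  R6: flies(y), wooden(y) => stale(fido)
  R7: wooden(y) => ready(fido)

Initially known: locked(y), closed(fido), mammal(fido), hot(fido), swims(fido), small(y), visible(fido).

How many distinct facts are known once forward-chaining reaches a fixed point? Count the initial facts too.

12

Round 1 fires R2, R4, giving wooden(y), flagged(fido).
Round 2 fires R7, giving ready(fido).
Round 3 fires R1, R3, giving penguin(fido), bird(y).
Closure: {bird(y), closed(fido), flagged(fido), hot(fido), locked(y), mammal(fido), penguin(fido), ready(fido), small(y), swims(fido), visible(fido), wooden(y)} — 12 facts.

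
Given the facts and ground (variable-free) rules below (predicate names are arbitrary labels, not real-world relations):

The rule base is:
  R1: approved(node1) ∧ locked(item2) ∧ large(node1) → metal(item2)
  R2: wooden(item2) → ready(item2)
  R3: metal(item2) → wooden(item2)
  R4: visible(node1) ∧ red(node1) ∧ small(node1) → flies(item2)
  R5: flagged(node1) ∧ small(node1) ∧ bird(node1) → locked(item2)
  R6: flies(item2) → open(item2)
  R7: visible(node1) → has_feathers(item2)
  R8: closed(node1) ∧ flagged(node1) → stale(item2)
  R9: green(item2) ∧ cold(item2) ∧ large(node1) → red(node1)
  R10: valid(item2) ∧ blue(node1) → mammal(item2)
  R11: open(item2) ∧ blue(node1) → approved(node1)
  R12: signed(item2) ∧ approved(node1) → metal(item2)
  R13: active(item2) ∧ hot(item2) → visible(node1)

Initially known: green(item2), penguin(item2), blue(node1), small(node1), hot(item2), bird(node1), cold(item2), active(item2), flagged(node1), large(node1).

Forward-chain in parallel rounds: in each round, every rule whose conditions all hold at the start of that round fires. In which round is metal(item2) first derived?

Round 1: R5 [flagged(node1) ∧ small(node1) ∧ bird(node1) → locked(item2)]; R9 [green(item2) ∧ cold(item2) ∧ large(node1) → red(node1)]; R13 [active(item2) ∧ hot(item2) → visible(node1)]. New: locked(item2), red(node1), visible(node1).
Round 2: R4 [visible(node1) ∧ red(node1) ∧ small(node1) → flies(item2)]; R7 [visible(node1) → has_feathers(item2)]. New: flies(item2), has_feathers(item2).
Round 3: R6 [flies(item2) → open(item2)]. New: open(item2).
Round 4: R11 [open(item2) ∧ blue(node1) → approved(node1)]. New: approved(node1).
Round 5: R1 [approved(node1) ∧ locked(item2) ∧ large(node1) → metal(item2)]. New: metal(item2).
metal(item2) first appears in round 5.

5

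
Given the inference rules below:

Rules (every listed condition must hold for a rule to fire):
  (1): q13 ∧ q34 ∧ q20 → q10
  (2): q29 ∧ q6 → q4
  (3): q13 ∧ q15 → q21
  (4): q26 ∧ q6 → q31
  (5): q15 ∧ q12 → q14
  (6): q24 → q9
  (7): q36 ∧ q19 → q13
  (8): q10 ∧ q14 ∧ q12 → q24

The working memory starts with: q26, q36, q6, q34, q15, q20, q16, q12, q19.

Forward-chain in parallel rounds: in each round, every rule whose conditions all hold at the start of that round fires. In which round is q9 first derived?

4

Round 1: (4) [q26 ∧ q6 → q31]; (5) [q15 ∧ q12 → q14]; (7) [q36 ∧ q19 → q13]. New: q31, q14, q13.
Round 2: (1) [q13 ∧ q34 ∧ q20 → q10]; (3) [q13 ∧ q15 → q21]. New: q10, q21.
Round 3: (8) [q10 ∧ q14 ∧ q12 → q24]. New: q24.
Round 4: (6) [q24 → q9]. New: q9.
q9 first appears in round 4.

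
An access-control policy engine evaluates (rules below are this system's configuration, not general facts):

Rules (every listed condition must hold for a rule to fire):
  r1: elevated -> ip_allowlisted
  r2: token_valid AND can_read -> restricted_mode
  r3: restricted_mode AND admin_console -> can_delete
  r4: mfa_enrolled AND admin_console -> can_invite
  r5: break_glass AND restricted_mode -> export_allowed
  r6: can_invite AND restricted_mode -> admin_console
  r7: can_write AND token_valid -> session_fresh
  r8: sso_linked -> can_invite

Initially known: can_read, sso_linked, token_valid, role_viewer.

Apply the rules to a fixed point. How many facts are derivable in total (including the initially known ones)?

Round 1 fires r2, r8, giving restricted_mode, can_invite.
Round 2 fires r6, giving admin_console.
Round 3 fires r3, giving can_delete.
Closure: {admin_console, can_delete, can_invite, can_read, restricted_mode, role_viewer, sso_linked, token_valid} — 8 facts.

8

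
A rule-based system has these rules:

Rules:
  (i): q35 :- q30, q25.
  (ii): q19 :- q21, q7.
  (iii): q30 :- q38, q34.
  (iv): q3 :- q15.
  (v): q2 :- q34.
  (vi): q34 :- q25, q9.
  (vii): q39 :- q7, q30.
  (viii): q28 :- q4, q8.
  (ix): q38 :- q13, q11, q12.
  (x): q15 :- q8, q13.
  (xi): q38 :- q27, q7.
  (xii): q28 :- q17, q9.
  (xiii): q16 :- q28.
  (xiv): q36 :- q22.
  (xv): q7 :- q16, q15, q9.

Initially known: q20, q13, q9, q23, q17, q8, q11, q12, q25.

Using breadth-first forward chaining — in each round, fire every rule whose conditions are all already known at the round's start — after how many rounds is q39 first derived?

[1] (vi) [q34 :- q25, q9.]; (ix) [q38 :- q13, q11, q12.]; (x) [q15 :- q8, q13.]; (xii) [q28 :- q17, q9.]. ⇒ new: q34, q38, q15, q28.
[2] (iii) [q30 :- q38, q34.]; (iv) [q3 :- q15.]; (v) [q2 :- q34.]; (xiii) [q16 :- q28.]. ⇒ new: q30, q3, q2, q16.
[3] (i) [q35 :- q30, q25.]; (xv) [q7 :- q16, q15, q9.]. ⇒ new: q35, q7.
[4] (vii) [q39 :- q7, q30.]. ⇒ new: q39.
q39 first appears in round 4.

4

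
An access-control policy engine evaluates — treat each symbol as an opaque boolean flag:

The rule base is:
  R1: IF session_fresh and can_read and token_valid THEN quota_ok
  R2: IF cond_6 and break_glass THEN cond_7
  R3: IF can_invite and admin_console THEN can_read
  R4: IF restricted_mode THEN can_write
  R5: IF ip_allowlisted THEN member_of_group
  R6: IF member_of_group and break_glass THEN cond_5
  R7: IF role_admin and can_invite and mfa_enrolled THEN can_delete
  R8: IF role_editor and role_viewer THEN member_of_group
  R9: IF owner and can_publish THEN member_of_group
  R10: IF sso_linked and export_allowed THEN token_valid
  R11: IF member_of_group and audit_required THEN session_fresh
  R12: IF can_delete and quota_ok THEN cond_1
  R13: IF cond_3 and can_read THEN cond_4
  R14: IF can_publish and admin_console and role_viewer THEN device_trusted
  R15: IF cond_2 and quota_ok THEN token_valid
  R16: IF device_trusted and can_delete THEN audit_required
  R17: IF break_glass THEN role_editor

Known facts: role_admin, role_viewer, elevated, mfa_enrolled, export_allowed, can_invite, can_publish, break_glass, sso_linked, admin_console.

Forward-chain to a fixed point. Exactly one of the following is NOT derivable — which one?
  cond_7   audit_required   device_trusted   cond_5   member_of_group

[1] R3 [IF can_invite and admin_console THEN can_read]; R7 [IF role_admin and can_invite and mfa_enrolled THEN can_delete]; R10 [IF sso_linked and export_allowed THEN token_valid]; R14 [IF can_publish and admin_console and role_viewer THEN device_trusted]; R17 [IF break_glass THEN role_editor]. ⇒ new: can_read, can_delete, token_valid, device_trusted, role_editor.
[2] R8 [IF role_editor and role_viewer THEN member_of_group]; R16 [IF device_trusted and can_delete THEN audit_required]. ⇒ new: member_of_group, audit_required.
[3] R6 [IF member_of_group and break_glass THEN cond_5]; R11 [IF member_of_group and audit_required THEN session_fresh]. ⇒ new: cond_5, session_fresh.
[4] R1 [IF session_fresh and can_read and token_valid THEN quota_ok]. ⇒ new: quota_ok.
[5] R12 [IF can_delete and quota_ok THEN cond_1]. ⇒ new: cond_1.
Derived: device_trusted (round 1), audit_required (round 2), member_of_group (round 2), cond_5 (round 3). cond_7 never appears in any round.

cond_7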